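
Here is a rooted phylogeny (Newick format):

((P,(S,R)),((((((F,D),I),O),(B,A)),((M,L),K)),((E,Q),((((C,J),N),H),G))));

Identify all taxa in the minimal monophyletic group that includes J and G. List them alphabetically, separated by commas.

C, G, H, J, N

Tracing J: it sits inside (C,J).
Tracing G: it sits inside ((((C,J),N),H),G).
The smallest clade enclosing both is ((((C,J),N),H),G); the answer is its 5 terminal taxa in alphabetical order.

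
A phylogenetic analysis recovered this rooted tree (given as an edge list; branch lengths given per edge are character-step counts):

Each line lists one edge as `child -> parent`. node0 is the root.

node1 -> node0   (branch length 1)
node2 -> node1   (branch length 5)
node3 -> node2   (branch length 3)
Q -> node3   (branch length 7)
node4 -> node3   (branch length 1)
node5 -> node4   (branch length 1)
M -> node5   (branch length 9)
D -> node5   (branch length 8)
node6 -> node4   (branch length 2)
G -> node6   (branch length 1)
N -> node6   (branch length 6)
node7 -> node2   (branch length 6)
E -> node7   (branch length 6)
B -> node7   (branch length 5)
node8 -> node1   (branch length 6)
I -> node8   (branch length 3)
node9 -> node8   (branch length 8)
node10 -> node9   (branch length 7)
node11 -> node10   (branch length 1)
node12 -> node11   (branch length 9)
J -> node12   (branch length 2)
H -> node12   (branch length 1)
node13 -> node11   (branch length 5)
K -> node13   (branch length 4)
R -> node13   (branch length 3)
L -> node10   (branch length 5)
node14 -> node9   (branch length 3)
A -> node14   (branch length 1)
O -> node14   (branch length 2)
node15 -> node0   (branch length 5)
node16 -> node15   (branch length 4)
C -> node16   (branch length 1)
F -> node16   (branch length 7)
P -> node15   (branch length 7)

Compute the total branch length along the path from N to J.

The path runs N → … → MRCA → … → J; the MRCA is the node subtending (((Q,((M,D),(G,N))),(E,B)),(I,((((J,H),(K,R)),L),(A,O)))).
Branch lengths along that path: 6 + 2 + 1 + 3 + 5 + 6 + 8 + 7 + 1 + 9 + 2 = 50.

50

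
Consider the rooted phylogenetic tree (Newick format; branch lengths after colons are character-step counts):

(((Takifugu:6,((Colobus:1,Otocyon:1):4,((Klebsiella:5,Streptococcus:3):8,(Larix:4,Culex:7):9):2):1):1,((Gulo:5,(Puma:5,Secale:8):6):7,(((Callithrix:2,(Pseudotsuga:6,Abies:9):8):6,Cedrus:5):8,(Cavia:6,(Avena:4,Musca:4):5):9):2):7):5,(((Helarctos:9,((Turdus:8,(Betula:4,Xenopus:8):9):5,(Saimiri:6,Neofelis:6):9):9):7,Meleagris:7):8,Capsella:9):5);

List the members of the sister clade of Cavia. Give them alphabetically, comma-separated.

Avena, Musca

Cavia attaches to the tree at the node subtending (Cavia,(Avena,Musca)).
The other lineage descending from that same node — the sister group — is (Avena,Musca); its 2 tips in alphabetical order are the answer.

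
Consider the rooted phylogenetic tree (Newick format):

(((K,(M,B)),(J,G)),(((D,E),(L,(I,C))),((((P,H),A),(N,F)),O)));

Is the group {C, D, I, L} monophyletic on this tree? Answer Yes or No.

No

The MRCA of the listed taxa subtends ((D,E),(L,(I,C))).
That clade also contains E, which is not in the proposed group, so the group is not monophyletic.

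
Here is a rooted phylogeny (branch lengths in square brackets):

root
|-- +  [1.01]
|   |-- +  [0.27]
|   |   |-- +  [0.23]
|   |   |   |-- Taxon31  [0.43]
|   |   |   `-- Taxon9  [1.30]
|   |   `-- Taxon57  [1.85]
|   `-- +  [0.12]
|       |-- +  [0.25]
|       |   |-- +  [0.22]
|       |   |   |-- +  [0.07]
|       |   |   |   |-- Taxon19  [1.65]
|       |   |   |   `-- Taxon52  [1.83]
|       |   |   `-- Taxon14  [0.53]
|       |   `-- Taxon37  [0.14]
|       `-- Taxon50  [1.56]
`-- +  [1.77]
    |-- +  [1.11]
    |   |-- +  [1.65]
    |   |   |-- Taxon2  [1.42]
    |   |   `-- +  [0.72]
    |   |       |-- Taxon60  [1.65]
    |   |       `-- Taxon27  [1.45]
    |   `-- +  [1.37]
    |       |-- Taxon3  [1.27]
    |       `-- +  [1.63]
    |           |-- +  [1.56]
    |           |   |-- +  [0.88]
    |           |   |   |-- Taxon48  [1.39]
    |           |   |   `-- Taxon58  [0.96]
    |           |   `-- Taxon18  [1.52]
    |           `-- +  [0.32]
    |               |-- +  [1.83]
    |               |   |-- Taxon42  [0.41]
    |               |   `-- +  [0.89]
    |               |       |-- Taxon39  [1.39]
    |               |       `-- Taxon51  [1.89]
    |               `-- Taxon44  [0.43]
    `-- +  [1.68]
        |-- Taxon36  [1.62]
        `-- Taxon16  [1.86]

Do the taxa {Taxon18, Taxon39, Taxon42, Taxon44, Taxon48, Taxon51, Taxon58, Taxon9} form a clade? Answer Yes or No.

The MRCA of the listed taxa is the root, so the smallest clade containing them is the whole tree.
That clade also contains Taxon14, Taxon16, Taxon19, Taxon2, Taxon27, Taxon3, Taxon31, Taxon36, Taxon37, Taxon50, Taxon52, Taxon57, Taxon60, which are not in the proposed group, so the group is not monophyletic.

No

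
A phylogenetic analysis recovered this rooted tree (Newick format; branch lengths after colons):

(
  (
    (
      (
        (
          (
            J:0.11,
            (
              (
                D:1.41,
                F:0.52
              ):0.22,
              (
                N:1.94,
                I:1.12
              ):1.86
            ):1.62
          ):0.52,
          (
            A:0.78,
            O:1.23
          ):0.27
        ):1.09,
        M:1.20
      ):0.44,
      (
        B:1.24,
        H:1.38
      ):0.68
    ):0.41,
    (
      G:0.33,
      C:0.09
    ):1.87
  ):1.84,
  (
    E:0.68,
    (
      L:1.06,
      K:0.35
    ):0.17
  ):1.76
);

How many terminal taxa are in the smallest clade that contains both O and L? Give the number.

15

The MRCA of O and L is the root, so the clade is the entire tree.
That clade contains 15 terminal taxa: A, B, C, D, E, F, G, H, I, J, K, L, M, N, O.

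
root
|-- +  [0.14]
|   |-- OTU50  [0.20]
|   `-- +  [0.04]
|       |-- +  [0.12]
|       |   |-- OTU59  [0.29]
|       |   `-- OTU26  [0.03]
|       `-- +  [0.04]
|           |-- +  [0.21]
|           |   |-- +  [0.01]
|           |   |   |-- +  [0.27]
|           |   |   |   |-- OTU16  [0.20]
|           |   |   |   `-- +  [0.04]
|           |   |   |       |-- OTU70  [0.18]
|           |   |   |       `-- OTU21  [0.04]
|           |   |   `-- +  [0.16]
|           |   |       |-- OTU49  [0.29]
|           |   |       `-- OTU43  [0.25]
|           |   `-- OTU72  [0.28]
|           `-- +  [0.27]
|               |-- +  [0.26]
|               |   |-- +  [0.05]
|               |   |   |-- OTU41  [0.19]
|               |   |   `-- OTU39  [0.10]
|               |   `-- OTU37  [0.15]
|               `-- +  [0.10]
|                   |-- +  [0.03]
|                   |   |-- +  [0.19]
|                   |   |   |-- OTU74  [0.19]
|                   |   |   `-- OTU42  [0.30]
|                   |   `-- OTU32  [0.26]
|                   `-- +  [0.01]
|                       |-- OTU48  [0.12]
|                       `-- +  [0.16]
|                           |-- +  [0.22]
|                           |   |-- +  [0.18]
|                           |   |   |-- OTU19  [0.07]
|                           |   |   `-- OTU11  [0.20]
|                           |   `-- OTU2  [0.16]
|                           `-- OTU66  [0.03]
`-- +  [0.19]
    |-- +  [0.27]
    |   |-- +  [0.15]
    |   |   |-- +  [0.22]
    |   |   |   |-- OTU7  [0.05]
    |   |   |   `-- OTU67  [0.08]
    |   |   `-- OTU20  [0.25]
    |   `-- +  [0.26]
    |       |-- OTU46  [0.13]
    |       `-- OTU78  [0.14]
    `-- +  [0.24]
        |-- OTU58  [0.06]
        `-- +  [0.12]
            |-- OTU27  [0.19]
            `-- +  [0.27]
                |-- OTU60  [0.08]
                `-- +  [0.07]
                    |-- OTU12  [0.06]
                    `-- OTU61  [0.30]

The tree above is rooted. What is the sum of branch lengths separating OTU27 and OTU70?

1.67

The path runs OTU27 → … → MRCA → … → OTU70; the MRCA is the root of the tree.
Branch lengths along that path: 0.19 + 0.12 + 0.24 + 0.19 + 0.14 + 0.04 + 0.04 + 0.21 + 0.01 + 0.27 + 0.04 + 0.18 = 1.67.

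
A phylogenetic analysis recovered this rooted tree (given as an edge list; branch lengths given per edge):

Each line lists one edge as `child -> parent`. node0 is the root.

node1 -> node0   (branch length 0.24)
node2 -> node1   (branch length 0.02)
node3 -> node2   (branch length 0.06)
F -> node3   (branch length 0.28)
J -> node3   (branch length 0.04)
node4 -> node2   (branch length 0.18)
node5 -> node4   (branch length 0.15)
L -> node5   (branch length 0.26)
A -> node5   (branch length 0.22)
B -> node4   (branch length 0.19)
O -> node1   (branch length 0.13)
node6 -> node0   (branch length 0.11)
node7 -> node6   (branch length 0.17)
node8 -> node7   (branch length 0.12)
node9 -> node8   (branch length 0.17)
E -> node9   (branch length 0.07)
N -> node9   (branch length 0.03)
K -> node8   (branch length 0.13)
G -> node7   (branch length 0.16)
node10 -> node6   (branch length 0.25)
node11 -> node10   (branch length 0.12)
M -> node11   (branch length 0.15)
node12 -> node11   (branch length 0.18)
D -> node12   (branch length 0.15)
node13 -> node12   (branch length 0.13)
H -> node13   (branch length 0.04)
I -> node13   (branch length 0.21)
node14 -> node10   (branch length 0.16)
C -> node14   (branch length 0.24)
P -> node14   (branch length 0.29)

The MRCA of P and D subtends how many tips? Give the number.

6

The MRCA of P and D is the node subtending ((M,(D,(H,I))),(C,P)).
That clade contains 6 terminal taxa: C, D, H, I, M, P.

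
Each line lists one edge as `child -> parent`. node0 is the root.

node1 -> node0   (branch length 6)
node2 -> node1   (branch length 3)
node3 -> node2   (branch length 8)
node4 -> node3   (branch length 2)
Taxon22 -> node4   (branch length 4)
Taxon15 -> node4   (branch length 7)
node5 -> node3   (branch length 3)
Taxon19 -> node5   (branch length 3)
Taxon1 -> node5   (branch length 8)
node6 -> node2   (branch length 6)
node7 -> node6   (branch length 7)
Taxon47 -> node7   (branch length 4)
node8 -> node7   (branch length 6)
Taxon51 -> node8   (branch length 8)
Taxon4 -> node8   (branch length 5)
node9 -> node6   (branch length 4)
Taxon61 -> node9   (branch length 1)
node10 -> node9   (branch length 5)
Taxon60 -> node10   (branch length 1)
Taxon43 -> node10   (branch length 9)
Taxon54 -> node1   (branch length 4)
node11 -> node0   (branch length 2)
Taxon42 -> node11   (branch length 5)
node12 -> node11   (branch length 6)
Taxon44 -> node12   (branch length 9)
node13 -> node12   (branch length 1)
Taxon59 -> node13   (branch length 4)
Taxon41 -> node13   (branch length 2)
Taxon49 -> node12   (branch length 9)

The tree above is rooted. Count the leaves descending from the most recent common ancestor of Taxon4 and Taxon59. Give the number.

16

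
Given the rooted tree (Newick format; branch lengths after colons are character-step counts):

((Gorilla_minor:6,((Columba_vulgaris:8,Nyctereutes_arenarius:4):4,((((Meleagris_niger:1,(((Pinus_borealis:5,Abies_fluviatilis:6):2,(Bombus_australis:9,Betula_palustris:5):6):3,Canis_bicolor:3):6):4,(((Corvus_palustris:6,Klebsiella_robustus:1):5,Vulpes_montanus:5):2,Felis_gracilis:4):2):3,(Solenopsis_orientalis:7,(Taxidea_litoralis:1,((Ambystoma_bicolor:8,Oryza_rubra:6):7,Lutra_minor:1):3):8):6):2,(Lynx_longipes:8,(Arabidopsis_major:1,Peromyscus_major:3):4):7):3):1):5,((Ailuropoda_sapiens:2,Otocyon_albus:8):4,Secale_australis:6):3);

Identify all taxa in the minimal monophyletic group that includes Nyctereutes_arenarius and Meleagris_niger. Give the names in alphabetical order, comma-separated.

Tracing Nyctereutes_arenarius: it sits inside (Columba_vulgaris,Nyctereutes_arenarius).
Tracing Meleagris_niger: it sits inside (Meleagris_niger,(((Pinus_borealis,Abies_fluviatilis),(Bombus_australis,Betula_palustris)),Canis_bicolor)).
The smallest clade enclosing both is ((Columba_vulgaris,Nyctereutes_arenarius),((((Meleagris_niger,(((Pinus_borealis,Abies_fluviatilis),(Bombus_australis,Betula_palustris)),Canis_bicolor)),(((Corvus_palustris,Klebsiella_robustus),Vulpes_montanus),Felis_gracilis)),(Solenopsis_orientalis,(Taxidea_litoralis,((Ambystoma_bicolor,Oryza_rubra),Lutra_minor)))),(Lynx_longipes,(Arabidopsis_major,Peromyscus_major)))); the answer is its 20 terminal taxa in alphabetical order.

Abies_fluviatilis, Ambystoma_bicolor, Arabidopsis_major, Betula_palustris, Bombus_australis, Canis_bicolor, Columba_vulgaris, Corvus_palustris, Felis_gracilis, Klebsiella_robustus, Lutra_minor, Lynx_longipes, Meleagris_niger, Nyctereutes_arenarius, Oryza_rubra, Peromyscus_major, Pinus_borealis, Solenopsis_orientalis, Taxidea_litoralis, Vulpes_montanus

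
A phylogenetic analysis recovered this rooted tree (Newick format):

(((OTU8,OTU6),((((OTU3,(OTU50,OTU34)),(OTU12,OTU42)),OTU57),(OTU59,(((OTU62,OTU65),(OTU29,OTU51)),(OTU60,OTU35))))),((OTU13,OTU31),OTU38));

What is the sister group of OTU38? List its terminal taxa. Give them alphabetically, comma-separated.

OTU13, OTU31

OTU38 attaches to the tree at the node subtending ((OTU13,OTU31),OTU38).
The other lineage descending from that same node — the sister group — is (OTU13,OTU31); its 2 tips in alphabetical order are the answer.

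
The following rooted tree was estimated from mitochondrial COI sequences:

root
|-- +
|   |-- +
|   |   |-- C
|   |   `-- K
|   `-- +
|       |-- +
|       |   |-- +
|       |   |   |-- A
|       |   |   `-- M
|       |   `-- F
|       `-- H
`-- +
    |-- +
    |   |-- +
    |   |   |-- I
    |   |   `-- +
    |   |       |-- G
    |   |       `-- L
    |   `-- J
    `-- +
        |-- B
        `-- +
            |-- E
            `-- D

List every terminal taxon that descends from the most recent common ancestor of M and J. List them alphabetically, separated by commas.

A, B, C, D, E, F, G, H, I, J, K, L, M

Tracing M: it sits inside (A,M).
Tracing J: it sits inside ((I,(G,L)),J).
The smallest clade enclosing both is the whole tree (their MRCA is the root), so the answer is all 13 tips in alphabetical order.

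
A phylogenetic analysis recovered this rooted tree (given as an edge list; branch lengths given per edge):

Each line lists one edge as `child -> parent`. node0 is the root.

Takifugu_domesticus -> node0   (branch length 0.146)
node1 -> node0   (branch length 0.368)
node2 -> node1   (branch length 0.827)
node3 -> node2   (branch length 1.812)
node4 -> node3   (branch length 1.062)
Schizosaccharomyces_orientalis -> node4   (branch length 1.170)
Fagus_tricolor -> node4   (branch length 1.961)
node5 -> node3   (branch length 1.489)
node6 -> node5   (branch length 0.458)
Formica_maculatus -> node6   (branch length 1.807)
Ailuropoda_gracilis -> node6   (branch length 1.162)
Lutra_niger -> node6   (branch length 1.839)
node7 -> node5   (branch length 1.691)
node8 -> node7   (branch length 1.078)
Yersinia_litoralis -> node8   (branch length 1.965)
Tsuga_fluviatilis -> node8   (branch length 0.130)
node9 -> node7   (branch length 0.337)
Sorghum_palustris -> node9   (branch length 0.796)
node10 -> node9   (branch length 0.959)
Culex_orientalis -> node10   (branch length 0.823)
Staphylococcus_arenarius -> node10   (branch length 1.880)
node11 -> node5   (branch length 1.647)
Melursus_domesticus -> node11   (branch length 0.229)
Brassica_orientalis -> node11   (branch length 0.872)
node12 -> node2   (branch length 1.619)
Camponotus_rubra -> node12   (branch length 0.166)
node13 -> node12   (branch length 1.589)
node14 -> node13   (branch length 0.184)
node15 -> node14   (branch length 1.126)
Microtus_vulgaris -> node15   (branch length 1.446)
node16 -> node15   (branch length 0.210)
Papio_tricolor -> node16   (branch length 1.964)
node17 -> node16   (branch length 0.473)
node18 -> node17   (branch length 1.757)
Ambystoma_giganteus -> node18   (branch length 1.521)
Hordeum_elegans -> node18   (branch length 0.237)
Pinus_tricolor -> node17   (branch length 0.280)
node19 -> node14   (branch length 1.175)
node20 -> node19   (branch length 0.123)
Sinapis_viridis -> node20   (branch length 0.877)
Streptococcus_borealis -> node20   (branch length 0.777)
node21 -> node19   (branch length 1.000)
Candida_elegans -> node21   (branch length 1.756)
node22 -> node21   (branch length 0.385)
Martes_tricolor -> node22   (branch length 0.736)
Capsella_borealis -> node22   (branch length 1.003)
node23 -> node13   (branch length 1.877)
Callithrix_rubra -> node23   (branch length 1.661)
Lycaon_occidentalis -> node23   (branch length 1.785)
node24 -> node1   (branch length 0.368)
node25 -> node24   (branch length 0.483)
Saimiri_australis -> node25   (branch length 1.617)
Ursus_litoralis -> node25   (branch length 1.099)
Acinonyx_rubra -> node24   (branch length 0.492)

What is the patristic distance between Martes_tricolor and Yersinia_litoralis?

The path runs Martes_tricolor → … → MRCA → … → Yersinia_litoralis; the MRCA is the node subtending (((Schizosaccharomyces_orientalis,Fagus_tricolor),((Formica_maculatus,Ailuropoda_gracilis,Lutra_niger),((Yersinia_litoralis,Tsuga_fluviatilis),(Sorghum_palustris,(Culex_orientalis,Staphylococcus_arenarius))),(Melursus_domesticus,Brassica_orientalis))),(Camponotus_rubra,(((Microtus_vulgaris,(Papio_tricolor,((Ambystoma_giganteus,Hordeum_elegans),Pinus_tricolor))),((Sinapis_viridis,Streptococcus_borealis),(Candida_elegans,(Martes_tricolor,Capsella_borealis)))),(Callithrix_rubra,Lycaon_occidentalis)))).
Branch lengths along that path: 0.736 + 0.385 + 1.000 + 1.175 + 0.184 + 1.589 + 1.619 + 1.812 + 1.489 + 1.691 + 1.078 + 1.965 = 14.723.

14.723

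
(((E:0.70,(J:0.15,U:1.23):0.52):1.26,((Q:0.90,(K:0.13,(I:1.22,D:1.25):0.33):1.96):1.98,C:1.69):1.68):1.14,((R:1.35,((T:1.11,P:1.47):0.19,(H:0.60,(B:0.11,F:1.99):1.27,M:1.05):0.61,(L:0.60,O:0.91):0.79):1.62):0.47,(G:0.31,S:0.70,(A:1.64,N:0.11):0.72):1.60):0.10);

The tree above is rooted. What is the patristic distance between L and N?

5.91

The path runs L → … → MRCA → … → N; the MRCA is the node subtending ((R,((T,P),(H,(B,F),M),(L,O))),(G,S,(A,N))).
Branch lengths along that path: 0.60 + 0.79 + 1.62 + 0.47 + 1.60 + 0.72 + 0.11 = 5.91.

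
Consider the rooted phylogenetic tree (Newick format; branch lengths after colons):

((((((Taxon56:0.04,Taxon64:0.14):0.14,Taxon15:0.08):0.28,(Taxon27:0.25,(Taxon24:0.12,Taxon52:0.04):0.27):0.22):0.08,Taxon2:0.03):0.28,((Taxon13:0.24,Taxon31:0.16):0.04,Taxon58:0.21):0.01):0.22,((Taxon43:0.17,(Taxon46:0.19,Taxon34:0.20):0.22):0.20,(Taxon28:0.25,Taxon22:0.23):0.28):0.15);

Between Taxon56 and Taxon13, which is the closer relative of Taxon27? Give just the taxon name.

Taxon56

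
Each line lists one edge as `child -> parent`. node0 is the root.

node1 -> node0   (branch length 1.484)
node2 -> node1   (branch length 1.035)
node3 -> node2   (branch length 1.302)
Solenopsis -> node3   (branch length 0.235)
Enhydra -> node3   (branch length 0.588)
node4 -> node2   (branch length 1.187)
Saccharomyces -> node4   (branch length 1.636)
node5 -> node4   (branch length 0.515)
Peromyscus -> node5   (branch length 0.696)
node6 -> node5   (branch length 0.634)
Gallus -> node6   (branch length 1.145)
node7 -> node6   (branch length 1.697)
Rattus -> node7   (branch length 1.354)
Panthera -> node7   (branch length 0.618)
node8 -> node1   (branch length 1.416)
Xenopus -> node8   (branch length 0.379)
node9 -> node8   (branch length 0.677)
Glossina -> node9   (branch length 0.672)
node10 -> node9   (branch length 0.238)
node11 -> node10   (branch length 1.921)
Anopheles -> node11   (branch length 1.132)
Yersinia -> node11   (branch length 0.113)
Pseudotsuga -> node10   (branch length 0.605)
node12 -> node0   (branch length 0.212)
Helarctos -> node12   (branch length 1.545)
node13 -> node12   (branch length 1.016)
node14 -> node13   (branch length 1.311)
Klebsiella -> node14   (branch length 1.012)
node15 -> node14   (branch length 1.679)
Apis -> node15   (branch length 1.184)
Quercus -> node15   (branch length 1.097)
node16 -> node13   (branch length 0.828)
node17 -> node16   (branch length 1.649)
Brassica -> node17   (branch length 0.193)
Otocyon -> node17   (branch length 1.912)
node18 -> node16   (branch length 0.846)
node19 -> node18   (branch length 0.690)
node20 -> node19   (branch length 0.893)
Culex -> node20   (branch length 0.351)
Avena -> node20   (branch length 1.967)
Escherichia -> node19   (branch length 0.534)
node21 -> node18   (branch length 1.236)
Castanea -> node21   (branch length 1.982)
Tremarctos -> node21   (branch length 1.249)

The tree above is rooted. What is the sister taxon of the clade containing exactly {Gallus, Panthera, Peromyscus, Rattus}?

The clade containing exactly {Gallus, Panthera, Peromyscus, Rattus} attaches to the tree at the node subtending (Saccharomyces,(Peromyscus,(Gallus,(Rattus,Panthera)))).
The other lineage descending from that same node — the sister group — is the single tip Saccharomyces.

Saccharomyces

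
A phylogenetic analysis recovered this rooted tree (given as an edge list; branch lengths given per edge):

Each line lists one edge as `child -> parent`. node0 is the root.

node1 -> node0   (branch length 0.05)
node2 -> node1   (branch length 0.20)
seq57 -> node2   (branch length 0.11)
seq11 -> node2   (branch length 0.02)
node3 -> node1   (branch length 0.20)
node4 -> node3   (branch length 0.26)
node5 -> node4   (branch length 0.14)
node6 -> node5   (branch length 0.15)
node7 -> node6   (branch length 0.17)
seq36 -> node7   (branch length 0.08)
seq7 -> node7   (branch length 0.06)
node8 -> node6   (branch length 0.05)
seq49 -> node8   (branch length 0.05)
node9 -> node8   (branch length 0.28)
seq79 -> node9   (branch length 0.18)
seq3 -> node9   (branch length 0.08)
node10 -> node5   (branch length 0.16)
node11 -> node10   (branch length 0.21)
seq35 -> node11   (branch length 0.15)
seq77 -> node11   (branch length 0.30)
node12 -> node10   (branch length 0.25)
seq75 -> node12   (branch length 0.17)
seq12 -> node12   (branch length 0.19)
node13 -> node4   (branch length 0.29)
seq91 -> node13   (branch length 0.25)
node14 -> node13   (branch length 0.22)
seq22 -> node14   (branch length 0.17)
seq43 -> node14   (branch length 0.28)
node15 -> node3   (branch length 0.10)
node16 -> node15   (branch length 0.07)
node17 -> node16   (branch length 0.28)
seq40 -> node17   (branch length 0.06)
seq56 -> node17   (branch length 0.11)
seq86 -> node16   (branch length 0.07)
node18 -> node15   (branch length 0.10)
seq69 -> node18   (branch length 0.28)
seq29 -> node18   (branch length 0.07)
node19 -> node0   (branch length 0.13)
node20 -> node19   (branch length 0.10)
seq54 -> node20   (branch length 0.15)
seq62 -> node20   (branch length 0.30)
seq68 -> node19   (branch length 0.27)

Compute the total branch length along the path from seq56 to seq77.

The path runs seq56 → … → MRCA → … → seq77; the MRCA is the node subtending (((((seq36,seq7),(seq49,(seq79,seq3))),((seq35,seq77),(seq75,seq12))),(seq91,(seq22,seq43))),(((seq40,seq56),seq86),(seq69,seq29))).
Branch lengths along that path: 0.11 + 0.28 + 0.07 + 0.10 + 0.26 + 0.14 + 0.16 + 0.21 + 0.30 = 1.63.

1.63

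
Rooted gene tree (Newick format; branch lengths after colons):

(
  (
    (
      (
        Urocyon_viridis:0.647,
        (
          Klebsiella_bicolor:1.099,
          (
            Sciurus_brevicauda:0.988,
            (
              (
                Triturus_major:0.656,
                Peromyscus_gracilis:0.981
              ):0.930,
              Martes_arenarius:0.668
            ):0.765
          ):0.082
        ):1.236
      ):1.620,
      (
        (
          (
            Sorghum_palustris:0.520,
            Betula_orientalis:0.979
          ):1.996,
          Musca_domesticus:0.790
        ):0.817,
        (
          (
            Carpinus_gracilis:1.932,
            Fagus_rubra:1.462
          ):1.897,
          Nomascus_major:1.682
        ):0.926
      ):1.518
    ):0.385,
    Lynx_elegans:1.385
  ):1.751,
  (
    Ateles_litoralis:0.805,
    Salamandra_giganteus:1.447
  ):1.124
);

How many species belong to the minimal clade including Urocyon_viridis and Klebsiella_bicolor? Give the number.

6

The MRCA of Urocyon_viridis and Klebsiella_bicolor is the node subtending (Urocyon_viridis,(Klebsiella_bicolor,(Sciurus_brevicauda,((Triturus_major,Peromyscus_gracilis),Martes_arenarius)))).
That clade contains 6 terminal taxa: Klebsiella_bicolor, Martes_arenarius, Peromyscus_gracilis, Sciurus_brevicauda, Triturus_major, Urocyon_viridis.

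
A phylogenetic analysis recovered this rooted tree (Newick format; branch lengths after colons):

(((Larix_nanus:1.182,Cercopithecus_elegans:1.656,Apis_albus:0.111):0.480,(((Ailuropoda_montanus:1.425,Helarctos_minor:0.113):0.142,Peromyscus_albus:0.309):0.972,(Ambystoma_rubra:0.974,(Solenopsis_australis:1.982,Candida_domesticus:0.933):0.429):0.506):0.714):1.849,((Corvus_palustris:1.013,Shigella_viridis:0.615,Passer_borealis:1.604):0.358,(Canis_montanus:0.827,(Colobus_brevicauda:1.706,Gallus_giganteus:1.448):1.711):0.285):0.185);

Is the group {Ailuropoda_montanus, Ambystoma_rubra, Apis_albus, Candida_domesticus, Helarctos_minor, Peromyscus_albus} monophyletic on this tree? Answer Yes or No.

The MRCA of the listed taxa subtends ((Larix_nanus,Cercopithecus_elegans,Apis_albus),(((Ailuropoda_montanus,Helarctos_minor),Peromyscus_albus),(Ambystoma_rubra,(Solenopsis_australis,Candida_domesticus)))).
That clade also contains Cercopithecus_elegans, Larix_nanus, Solenopsis_australis, which are not in the proposed group, so the group is not monophyletic.

No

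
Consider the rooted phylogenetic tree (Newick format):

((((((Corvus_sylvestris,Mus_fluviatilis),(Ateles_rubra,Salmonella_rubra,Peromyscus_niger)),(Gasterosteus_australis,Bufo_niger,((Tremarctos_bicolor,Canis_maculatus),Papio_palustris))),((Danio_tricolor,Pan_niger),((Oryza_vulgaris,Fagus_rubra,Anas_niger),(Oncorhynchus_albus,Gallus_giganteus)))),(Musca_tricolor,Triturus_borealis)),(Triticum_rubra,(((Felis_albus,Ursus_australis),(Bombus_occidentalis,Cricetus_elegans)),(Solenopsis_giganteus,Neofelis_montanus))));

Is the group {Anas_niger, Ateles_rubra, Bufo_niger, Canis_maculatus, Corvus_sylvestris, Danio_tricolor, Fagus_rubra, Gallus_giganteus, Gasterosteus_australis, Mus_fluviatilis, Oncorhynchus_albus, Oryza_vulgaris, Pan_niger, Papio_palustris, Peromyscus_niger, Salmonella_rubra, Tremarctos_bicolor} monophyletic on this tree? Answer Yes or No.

Yes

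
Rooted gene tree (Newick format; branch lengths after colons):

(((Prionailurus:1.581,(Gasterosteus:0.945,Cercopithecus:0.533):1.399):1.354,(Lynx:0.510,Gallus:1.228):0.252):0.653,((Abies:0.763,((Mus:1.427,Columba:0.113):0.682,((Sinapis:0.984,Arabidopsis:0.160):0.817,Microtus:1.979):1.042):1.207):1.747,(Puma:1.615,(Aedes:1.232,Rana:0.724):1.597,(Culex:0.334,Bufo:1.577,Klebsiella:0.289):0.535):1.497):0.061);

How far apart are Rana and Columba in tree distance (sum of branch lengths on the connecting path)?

7.567

The path runs Rana → … → MRCA → … → Columba; the MRCA is the node subtending ((Abies,((Mus,Columba),((Sinapis,Arabidopsis),Microtus))),(Puma,(Aedes,Rana),(Culex,Bufo,Klebsiella))).
Branch lengths along that path: 0.724 + 1.597 + 1.497 + 1.747 + 1.207 + 0.682 + 0.113 = 7.567.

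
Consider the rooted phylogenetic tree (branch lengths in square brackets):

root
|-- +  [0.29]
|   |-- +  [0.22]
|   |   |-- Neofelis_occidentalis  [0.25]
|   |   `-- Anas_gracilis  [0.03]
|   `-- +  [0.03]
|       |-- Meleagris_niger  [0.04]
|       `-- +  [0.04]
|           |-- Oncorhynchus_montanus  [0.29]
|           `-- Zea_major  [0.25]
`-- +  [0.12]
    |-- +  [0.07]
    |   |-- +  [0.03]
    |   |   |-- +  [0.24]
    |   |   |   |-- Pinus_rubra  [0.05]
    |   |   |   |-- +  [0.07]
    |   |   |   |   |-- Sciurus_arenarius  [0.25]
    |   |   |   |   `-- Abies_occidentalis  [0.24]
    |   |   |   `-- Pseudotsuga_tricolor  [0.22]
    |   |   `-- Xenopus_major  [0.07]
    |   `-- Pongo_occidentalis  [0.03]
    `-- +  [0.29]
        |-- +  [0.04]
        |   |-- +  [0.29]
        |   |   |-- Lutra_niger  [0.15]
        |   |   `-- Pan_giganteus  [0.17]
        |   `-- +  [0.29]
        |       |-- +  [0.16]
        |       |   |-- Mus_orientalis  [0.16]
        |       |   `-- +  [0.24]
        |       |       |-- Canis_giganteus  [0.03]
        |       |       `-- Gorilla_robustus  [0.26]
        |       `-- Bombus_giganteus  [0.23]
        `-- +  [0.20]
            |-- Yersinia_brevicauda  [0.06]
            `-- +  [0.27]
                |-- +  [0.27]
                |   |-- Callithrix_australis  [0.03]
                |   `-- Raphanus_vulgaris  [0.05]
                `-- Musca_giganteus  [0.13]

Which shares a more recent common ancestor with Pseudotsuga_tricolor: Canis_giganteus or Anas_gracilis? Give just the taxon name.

Canis_giganteus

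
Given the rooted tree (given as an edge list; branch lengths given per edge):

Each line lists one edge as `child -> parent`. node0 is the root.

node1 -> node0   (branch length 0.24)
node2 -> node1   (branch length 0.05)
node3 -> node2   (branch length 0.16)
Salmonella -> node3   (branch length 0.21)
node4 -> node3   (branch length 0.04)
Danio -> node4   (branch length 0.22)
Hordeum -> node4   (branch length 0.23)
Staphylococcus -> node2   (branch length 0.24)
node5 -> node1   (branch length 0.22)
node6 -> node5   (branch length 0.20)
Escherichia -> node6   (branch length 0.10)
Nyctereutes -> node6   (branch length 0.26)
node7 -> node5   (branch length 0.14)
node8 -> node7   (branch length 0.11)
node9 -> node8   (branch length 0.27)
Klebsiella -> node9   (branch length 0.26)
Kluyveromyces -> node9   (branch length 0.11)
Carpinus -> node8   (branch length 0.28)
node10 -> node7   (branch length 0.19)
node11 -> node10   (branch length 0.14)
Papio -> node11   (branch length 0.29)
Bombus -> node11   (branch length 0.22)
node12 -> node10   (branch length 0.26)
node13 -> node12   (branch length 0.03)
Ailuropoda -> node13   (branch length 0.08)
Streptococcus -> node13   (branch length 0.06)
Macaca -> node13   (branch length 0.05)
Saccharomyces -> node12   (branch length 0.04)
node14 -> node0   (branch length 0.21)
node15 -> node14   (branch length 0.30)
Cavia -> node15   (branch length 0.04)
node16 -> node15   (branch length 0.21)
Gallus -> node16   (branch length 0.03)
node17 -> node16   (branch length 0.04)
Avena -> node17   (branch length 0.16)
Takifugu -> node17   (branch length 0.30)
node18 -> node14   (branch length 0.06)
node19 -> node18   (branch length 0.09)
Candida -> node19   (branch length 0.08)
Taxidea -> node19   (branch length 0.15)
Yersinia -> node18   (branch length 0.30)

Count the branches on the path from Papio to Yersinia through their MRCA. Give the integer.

The MRCA of Papio and Yersinia is the root of the tree.
From Papio up to that node: 6 branches. From Yersinia up to the same node: 3 branches. Total: 6 + 3 = 9.

9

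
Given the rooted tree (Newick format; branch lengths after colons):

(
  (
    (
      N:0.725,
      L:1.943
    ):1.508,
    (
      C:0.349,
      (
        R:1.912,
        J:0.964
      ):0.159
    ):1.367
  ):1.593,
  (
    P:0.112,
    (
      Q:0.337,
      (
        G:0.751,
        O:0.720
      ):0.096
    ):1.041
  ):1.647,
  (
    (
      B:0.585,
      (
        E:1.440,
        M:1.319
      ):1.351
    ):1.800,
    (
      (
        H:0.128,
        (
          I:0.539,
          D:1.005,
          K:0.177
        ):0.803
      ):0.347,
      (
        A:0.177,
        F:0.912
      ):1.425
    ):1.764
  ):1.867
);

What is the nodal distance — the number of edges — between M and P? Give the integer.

6

The MRCA of M and P is the root of the tree.
From M up to that node: 4 branches. From P up to the same node: 2 branches. Total: 4 + 2 = 6.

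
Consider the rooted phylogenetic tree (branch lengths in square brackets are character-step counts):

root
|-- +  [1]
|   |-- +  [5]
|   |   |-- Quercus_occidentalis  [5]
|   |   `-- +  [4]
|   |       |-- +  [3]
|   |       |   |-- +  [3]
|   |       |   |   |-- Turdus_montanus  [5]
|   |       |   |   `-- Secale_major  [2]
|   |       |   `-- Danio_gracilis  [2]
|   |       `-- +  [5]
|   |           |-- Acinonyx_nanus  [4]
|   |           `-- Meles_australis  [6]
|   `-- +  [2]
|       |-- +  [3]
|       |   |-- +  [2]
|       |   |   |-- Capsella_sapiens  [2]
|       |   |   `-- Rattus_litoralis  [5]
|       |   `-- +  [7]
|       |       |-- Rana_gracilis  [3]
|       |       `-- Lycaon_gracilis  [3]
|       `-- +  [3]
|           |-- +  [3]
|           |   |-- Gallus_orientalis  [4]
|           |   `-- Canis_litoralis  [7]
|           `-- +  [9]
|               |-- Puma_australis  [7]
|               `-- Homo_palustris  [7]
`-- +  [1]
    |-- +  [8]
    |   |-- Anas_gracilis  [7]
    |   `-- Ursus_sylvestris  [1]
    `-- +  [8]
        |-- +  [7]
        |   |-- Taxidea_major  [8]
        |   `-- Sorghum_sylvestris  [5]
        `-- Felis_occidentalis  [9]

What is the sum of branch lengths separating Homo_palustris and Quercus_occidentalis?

The path runs Homo_palustris → … → MRCA → … → Quercus_occidentalis; the MRCA is the node subtending ((Quercus_occidentalis,(((Turdus_montanus,Secale_major),Danio_gracilis),(Acinonyx_nanus,Meles_australis))),(((Capsella_sapiens,Rattus_litoralis),(Rana_gracilis,Lycaon_gracilis)),((Gallus_orientalis,Canis_litoralis),(Puma_australis,Homo_palustris)))).
Branch lengths along that path: 7 + 9 + 3 + 2 + 5 + 5 = 31.

31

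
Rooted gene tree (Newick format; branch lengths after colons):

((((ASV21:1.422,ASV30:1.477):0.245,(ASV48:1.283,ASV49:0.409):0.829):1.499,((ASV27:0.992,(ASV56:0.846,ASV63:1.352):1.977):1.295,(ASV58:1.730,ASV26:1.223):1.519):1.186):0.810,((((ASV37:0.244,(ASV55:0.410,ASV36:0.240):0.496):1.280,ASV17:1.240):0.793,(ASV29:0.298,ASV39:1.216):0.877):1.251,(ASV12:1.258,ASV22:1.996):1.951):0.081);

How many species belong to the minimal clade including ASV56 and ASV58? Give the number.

5

The MRCA of ASV56 and ASV58 is the node subtending ((ASV27,(ASV56,ASV63)),(ASV58,ASV26)).
That clade contains 5 terminal taxa: ASV26, ASV27, ASV56, ASV58, ASV63.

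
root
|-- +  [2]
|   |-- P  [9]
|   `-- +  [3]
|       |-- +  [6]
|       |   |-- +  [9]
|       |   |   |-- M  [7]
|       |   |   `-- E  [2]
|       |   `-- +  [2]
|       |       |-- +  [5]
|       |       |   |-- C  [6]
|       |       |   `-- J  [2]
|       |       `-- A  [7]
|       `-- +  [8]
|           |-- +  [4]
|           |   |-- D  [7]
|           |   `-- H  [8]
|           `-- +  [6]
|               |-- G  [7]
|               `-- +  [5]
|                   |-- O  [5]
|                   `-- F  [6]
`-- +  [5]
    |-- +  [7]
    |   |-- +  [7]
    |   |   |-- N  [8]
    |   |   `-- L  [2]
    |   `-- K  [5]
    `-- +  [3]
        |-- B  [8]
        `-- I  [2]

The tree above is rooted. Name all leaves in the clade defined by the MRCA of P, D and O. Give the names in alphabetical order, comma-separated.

Tracing P: it sits inside (P,(((M,E),((C,J),A)),((D,H),(G,(O,F))))).
Tracing D: it sits inside (D,H).
Tracing O: it sits inside (O,F).
The smallest clade enclosing all 3 is (P,(((M,E),((C,J),A)),((D,H),(G,(O,F))))); the answer is its 11 terminal taxa in alphabetical order.

A, C, D, E, F, G, H, J, M, O, P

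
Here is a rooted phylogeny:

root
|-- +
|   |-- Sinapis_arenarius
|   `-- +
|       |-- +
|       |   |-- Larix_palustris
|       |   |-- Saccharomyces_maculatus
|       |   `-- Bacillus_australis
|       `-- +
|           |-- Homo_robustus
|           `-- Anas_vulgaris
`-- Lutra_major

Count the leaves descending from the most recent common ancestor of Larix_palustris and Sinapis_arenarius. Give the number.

The MRCA of Larix_palustris and Sinapis_arenarius is the node subtending (Sinapis_arenarius,((Larix_palustris,Saccharomyces_maculatus,Bacillus_australis),(Homo_robustus,Anas_vulgaris))).
That clade contains 6 terminal taxa: Anas_vulgaris, Bacillus_australis, Homo_robustus, Larix_palustris, Saccharomyces_maculatus, Sinapis_arenarius.

6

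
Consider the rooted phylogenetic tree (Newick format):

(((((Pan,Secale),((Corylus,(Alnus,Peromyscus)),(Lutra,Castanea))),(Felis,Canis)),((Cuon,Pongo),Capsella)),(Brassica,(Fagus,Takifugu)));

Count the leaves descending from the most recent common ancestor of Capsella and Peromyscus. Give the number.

12

The MRCA of Capsella and Peromyscus is the node subtending ((((Pan,Secale),((Corylus,(Alnus,Peromyscus)),(Lutra,Castanea))),(Felis,Canis)),((Cuon,Pongo),Capsella)).
That clade contains 12 terminal taxa: Alnus, Canis, Capsella, Castanea, Corylus, Cuon, Felis, Lutra, Pan, Peromyscus, Pongo, Secale.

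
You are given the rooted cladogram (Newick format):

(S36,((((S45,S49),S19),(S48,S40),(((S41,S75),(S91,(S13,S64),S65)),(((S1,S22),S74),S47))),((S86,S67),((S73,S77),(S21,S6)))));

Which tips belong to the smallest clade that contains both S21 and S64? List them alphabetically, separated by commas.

S1, S13, S19, S21, S22, S40, S41, S45, S47, S48, S49, S6, S64, S65, S67, S73, S74, S75, S77, S86, S91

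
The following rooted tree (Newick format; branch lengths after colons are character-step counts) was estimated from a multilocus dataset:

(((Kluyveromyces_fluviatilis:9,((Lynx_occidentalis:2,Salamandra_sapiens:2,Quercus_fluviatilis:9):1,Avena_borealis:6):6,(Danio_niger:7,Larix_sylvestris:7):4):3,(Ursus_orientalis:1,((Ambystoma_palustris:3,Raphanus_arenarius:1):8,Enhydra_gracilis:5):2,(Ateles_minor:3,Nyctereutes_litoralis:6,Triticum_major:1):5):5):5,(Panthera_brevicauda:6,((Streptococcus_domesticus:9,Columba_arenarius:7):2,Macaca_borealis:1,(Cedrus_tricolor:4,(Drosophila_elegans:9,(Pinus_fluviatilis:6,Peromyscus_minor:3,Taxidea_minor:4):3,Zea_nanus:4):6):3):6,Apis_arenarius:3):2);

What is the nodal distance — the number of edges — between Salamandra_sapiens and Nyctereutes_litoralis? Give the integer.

The MRCA of Salamandra_sapiens and Nyctereutes_litoralis is the node subtending ((Kluyveromyces_fluviatilis,((Lynx_occidentalis,Salamandra_sapiens,Quercus_fluviatilis),Avena_borealis),(Danio_niger,Larix_sylvestris)),(Ursus_orientalis,((Ambystoma_palustris,Raphanus_arenarius),Enhydra_gracilis),(Ateles_minor,Nyctereutes_litoralis,Triticum_major))).
From Salamandra_sapiens up to that node: 4 branches. From Nyctereutes_litoralis up to the same node: 3 branches. Total: 4 + 3 = 7.

7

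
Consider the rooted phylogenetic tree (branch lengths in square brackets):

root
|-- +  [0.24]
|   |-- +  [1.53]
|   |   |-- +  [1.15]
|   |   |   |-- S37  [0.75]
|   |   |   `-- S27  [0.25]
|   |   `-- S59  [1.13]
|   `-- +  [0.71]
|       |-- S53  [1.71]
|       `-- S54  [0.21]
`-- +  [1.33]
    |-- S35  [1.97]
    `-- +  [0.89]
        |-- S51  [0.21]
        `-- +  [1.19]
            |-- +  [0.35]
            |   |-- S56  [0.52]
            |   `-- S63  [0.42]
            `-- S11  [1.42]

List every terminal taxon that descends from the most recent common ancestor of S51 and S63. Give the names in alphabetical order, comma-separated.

S11, S51, S56, S63

Tracing S51: it sits inside (S51,((S56,S63),S11)).
Tracing S63: it sits inside (S56,S63).
The smallest clade enclosing both is (S51,((S56,S63),S11)); the answer is its 4 terminal taxa in alphabetical order.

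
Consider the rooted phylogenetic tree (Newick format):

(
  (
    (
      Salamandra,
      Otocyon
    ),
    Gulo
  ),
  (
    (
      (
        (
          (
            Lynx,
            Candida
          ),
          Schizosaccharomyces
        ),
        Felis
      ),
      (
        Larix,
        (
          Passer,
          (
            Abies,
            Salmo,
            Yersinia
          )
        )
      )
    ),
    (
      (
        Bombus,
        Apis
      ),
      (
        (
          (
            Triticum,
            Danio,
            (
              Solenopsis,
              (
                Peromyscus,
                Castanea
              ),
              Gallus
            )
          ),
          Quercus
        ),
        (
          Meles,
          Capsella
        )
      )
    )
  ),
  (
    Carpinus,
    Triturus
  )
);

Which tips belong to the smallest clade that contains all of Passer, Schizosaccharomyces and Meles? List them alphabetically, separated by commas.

Abies, Apis, Bombus, Candida, Capsella, Castanea, Danio, Felis, Gallus, Larix, Lynx, Meles, Passer, Peromyscus, Quercus, Salmo, Schizosaccharomyces, Solenopsis, Triticum, Yersinia

Tracing Passer: it sits inside (Passer,(Abies,Salmo,Yersinia)).
Tracing Schizosaccharomyces: it sits inside ((Lynx,Candida),Schizosaccharomyces).
Tracing Meles: it sits inside (Meles,Capsella).
The smallest clade enclosing all 3 is (((((Lynx,Candida),Schizosaccharomyces),Felis),(Larix,(Passer,(Abies,Salmo,Yersinia)))),((Bombus,Apis),(((Triticum,Danio,(Solenopsis,(Peromyscus,Castanea),Gallus)),Quercus),(Meles,Capsella)))); the answer is its 20 terminal taxa in alphabetical order.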